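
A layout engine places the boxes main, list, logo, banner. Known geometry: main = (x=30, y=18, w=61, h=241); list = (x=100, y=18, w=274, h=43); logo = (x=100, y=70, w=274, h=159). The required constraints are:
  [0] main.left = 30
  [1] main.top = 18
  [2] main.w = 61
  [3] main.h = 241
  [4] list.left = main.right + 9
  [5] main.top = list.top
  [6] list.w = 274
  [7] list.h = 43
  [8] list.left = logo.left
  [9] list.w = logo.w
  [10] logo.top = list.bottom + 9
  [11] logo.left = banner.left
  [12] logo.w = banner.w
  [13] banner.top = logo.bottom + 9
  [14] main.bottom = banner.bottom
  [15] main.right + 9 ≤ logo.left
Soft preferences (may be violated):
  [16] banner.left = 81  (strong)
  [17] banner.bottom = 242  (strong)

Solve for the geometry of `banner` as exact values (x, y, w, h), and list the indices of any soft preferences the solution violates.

1. banner.x = 100  [logo.left = banner.left]
2. banner.w = 274  [logo.w = banner.w]
3. banner.y = 238  [banner.top = logo.bottom + 9]
4. banner.h = 21  [main.bottom = banner.bottom]

banner = (x=100, y=238, w=274, h=21)
violated soft preferences: 16, 17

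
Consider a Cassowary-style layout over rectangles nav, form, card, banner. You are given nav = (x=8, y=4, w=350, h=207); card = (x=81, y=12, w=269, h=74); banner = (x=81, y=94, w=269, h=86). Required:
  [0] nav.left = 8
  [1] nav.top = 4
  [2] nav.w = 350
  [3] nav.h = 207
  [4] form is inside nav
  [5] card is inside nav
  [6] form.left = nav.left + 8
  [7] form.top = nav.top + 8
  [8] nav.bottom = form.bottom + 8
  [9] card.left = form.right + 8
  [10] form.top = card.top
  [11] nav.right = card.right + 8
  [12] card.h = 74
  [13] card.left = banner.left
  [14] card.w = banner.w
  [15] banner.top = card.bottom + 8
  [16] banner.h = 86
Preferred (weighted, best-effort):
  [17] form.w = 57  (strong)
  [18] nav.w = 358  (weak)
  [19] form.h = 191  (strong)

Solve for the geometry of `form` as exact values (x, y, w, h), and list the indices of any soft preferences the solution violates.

form = (x=16, y=12, w=57, h=191)
violated soft preferences: 18

1. form.x = 16  [form.left = nav.left + 8]
2. form.y = 12  [form.top = nav.top + 8]
3. form.h = 191  [nav.bottom = form.bottom + 8]
4. form.w = 57  [card.left = form.right + 8]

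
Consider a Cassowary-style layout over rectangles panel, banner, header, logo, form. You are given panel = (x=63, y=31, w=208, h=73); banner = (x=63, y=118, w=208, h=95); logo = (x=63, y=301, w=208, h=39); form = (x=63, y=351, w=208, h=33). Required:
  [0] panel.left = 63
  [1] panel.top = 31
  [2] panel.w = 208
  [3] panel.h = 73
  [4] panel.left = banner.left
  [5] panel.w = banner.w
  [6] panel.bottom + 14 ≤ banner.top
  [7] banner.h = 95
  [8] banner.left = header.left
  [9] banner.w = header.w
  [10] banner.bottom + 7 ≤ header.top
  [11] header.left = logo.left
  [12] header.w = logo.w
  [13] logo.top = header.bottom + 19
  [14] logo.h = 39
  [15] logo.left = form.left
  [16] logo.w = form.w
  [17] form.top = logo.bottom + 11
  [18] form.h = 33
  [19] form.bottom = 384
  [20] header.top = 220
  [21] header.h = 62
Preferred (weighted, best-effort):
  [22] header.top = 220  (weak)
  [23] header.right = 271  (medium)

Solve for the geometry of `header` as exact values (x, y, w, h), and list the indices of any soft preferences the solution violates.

1. header.x = 63  [banner.left = header.left]
2. header.w = 208  [banner.w = header.w]
3. header.y = 220  [header.top = 220]
4. header.h = 62  [header.h = 62]

header = (x=63, y=220, w=208, h=62)
violated soft preferences: none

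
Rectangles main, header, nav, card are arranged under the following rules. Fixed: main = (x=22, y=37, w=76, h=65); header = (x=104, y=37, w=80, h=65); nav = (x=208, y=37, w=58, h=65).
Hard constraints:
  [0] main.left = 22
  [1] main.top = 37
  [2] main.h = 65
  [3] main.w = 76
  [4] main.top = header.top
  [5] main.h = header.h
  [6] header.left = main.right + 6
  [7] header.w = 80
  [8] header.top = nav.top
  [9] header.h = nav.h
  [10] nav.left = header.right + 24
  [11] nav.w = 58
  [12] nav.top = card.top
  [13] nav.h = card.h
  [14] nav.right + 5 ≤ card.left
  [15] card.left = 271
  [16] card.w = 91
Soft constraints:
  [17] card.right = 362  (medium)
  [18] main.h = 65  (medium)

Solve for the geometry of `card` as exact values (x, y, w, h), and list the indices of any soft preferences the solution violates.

card = (x=271, y=37, w=91, h=65)
violated soft preferences: none

1. card.y = 37  [nav.top = card.top]
2. card.h = 65  [nav.h = card.h]
3. card.x = 271  [card.left = 271]
4. card.w = 91  [card.w = 91]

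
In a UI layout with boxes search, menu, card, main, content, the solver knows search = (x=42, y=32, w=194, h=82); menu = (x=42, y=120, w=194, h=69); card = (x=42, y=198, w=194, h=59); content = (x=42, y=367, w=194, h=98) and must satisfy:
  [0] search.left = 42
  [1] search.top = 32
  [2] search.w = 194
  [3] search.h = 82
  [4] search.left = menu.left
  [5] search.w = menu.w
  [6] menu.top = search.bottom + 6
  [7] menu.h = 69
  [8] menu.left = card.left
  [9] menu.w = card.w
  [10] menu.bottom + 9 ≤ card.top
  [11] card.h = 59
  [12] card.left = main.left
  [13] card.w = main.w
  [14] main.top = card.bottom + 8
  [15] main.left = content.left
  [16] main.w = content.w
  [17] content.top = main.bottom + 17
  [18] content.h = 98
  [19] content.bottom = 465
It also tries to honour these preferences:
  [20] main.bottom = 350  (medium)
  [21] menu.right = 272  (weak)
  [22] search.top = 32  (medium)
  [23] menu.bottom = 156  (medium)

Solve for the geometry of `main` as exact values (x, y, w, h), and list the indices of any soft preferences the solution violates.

1. main.x = 42  [card.left = main.left]
2. main.w = 194  [card.w = main.w]
3. main.y = 265  [main.top = card.bottom + 8]
4. main.h = 85  [content.top = main.bottom + 17]

main = (x=42, y=265, w=194, h=85)
violated soft preferences: 21, 23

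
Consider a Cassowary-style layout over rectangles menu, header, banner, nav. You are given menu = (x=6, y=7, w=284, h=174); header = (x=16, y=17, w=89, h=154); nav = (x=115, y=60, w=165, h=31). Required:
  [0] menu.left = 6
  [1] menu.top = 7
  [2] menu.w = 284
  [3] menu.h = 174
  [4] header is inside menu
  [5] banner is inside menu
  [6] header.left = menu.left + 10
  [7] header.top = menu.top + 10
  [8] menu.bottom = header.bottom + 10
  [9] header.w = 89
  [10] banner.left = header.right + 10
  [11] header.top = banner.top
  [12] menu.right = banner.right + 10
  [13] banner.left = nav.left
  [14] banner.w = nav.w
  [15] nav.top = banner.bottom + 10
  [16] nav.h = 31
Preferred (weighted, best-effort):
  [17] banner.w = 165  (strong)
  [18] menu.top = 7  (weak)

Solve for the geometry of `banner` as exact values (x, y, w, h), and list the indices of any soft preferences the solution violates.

banner = (x=115, y=17, w=165, h=33)
violated soft preferences: none

1. banner.x = 115  [banner.left = header.right + 10]
2. banner.y = 17  [header.top = banner.top]
3. banner.w = 165  [menu.right = banner.right + 10]
4. banner.h = 33  [nav.top = banner.bottom + 10]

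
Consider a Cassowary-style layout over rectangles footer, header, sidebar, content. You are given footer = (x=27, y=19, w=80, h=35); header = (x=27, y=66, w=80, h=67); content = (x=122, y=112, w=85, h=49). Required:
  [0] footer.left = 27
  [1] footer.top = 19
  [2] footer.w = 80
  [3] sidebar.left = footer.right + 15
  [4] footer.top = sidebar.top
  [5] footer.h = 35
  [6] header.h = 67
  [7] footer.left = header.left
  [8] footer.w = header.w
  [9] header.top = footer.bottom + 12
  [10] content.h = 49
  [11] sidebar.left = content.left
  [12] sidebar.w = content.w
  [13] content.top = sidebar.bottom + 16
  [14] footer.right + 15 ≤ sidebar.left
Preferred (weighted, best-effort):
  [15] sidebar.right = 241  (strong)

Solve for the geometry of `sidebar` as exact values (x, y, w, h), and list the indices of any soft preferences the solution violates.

1. sidebar.x = 122  [sidebar.left = footer.right + 15]
2. sidebar.y = 19  [footer.top = sidebar.top]
3. sidebar.w = 85  [sidebar.w = content.w]
4. sidebar.h = 77  [content.top = sidebar.bottom + 16]

sidebar = (x=122, y=19, w=85, h=77)
violated soft preferences: 15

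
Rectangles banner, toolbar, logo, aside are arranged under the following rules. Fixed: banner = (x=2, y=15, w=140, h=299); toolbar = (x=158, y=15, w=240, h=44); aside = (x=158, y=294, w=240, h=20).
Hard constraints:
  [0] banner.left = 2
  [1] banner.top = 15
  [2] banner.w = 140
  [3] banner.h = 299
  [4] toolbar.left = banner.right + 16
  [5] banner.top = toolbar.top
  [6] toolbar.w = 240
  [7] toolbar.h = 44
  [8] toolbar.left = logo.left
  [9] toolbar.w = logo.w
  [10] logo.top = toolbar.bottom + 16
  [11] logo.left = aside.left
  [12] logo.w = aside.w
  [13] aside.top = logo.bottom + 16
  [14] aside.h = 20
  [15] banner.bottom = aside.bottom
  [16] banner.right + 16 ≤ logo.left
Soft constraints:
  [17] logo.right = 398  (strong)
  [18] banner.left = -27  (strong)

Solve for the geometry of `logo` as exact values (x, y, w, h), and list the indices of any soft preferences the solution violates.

logo = (x=158, y=75, w=240, h=203)
violated soft preferences: 18

1. logo.x = 158  [toolbar.left = logo.left]
2. logo.w = 240  [toolbar.w = logo.w]
3. logo.y = 75  [logo.top = toolbar.bottom + 16]
4. logo.h = 203  [aside.top = logo.bottom + 16]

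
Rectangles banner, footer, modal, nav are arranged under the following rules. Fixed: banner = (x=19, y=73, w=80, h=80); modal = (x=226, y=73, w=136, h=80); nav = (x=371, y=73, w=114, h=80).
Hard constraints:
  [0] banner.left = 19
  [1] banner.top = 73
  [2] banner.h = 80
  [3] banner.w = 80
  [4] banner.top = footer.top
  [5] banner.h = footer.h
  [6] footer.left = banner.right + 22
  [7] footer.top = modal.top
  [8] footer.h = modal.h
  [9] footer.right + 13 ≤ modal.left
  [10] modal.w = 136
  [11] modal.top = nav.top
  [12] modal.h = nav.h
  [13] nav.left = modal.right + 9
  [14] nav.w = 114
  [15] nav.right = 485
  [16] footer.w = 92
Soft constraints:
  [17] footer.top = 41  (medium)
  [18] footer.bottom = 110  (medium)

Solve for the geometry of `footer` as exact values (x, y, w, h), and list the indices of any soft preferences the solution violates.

1. footer.y = 73  [banner.top = footer.top]
2. footer.h = 80  [banner.h = footer.h]
3. footer.x = 121  [footer.left = banner.right + 22]
4. footer.w = 92  [footer.w = 92]

footer = (x=121, y=73, w=92, h=80)
violated soft preferences: 17, 18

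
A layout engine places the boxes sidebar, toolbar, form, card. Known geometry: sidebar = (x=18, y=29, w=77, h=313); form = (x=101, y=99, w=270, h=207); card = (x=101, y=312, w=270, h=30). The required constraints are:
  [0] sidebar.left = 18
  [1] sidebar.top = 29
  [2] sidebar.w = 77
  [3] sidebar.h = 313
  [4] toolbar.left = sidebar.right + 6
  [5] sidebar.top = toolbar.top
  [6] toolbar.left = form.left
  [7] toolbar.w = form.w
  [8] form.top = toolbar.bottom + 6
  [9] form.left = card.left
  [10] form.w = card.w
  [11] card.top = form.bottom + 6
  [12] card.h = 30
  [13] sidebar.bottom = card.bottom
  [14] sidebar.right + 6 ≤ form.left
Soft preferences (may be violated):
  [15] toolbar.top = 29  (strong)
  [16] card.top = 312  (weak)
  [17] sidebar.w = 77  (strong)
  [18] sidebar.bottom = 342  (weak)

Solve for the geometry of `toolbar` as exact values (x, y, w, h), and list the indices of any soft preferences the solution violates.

toolbar = (x=101, y=29, w=270, h=64)
violated soft preferences: none

1. toolbar.x = 101  [toolbar.left = sidebar.right + 6]
2. toolbar.y = 29  [sidebar.top = toolbar.top]
3. toolbar.w = 270  [toolbar.w = form.w]
4. toolbar.h = 64  [form.top = toolbar.bottom + 6]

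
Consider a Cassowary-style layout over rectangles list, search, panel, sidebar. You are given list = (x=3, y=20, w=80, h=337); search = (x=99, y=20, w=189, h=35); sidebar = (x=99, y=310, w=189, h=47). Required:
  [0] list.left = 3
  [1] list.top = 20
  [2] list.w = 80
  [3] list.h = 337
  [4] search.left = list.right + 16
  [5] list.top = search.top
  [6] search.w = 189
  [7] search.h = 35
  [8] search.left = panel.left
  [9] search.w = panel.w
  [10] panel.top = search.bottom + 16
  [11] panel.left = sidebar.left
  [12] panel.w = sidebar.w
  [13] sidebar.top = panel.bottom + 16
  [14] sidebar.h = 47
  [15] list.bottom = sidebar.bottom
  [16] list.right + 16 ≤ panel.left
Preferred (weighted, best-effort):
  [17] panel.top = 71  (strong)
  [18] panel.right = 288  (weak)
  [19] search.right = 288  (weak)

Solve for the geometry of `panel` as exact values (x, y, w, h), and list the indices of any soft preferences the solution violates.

1. panel.x = 99  [search.left = panel.left]
2. panel.w = 189  [search.w = panel.w]
3. panel.y = 71  [panel.top = search.bottom + 16]
4. panel.h = 223  [sidebar.top = panel.bottom + 16]

panel = (x=99, y=71, w=189, h=223)
violated soft preferences: none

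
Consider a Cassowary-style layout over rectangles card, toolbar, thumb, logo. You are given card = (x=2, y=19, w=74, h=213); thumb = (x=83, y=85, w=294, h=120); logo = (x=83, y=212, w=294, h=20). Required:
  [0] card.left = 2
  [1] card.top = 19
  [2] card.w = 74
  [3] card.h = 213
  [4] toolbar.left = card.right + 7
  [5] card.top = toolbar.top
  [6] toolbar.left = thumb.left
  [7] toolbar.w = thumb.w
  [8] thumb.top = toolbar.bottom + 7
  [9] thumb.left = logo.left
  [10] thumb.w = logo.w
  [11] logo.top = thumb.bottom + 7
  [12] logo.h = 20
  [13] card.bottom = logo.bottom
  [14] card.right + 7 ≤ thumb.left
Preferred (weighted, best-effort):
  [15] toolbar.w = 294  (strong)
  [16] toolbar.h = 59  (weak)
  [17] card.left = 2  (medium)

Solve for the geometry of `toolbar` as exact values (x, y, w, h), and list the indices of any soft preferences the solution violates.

1. toolbar.x = 83  [toolbar.left = card.right + 7]
2. toolbar.y = 19  [card.top = toolbar.top]
3. toolbar.w = 294  [toolbar.w = thumb.w]
4. toolbar.h = 59  [thumb.top = toolbar.bottom + 7]

toolbar = (x=83, y=19, w=294, h=59)
violated soft preferences: none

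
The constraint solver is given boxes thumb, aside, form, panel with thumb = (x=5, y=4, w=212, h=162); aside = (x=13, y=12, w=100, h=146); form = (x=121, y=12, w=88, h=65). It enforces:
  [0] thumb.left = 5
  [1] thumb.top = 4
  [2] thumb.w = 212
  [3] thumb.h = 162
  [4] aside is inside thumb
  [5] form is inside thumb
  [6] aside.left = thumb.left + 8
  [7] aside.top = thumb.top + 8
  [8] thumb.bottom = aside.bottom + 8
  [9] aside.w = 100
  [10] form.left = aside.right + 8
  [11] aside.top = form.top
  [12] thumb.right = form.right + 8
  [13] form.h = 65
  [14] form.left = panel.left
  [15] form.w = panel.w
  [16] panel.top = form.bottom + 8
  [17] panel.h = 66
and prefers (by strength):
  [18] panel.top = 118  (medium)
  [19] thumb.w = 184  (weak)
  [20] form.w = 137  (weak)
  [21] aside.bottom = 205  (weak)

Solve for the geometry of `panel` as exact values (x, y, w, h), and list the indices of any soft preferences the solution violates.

panel = (x=121, y=85, w=88, h=66)
violated soft preferences: 18, 19, 20, 21

1. panel.x = 121  [form.left = panel.left]
2. panel.w = 88  [form.w = panel.w]
3. panel.y = 85  [panel.top = form.bottom + 8]
4. panel.h = 66  [panel.h = 66]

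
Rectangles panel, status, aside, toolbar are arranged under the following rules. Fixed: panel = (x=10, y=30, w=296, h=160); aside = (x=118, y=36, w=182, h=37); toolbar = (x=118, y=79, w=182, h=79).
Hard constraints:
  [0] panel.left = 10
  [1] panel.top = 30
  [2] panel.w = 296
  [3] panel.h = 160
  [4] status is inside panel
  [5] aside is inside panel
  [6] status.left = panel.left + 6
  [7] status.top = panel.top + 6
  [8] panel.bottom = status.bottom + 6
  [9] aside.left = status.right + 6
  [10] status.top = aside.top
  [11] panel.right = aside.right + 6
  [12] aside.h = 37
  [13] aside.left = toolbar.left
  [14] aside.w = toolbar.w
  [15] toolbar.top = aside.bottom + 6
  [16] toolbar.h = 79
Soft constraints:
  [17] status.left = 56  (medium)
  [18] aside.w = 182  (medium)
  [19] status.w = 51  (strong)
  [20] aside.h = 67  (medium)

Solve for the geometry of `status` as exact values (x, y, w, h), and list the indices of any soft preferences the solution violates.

1. status.x = 16  [status.left = panel.left + 6]
2. status.y = 36  [status.top = panel.top + 6]
3. status.h = 148  [panel.bottom = status.bottom + 6]
4. status.w = 96  [aside.left = status.right + 6]

status = (x=16, y=36, w=96, h=148)
violated soft preferences: 17, 19, 20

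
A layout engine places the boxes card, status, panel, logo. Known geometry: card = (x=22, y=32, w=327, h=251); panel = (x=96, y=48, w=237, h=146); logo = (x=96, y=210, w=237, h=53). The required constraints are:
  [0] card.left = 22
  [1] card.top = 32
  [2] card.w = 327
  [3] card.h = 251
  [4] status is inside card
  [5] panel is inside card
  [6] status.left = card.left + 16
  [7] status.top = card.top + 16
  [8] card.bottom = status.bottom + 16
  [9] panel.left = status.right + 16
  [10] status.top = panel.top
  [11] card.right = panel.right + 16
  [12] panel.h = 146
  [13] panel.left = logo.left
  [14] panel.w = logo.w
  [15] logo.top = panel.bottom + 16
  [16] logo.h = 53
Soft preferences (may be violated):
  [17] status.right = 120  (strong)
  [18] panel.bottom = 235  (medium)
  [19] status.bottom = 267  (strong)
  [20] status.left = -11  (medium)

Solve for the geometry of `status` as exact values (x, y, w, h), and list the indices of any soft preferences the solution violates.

status = (x=38, y=48, w=42, h=219)
violated soft preferences: 17, 18, 20

1. status.x = 38  [status.left = card.left + 16]
2. status.y = 48  [status.top = card.top + 16]
3. status.h = 219  [card.bottom = status.bottom + 16]
4. status.w = 42  [panel.left = status.right + 16]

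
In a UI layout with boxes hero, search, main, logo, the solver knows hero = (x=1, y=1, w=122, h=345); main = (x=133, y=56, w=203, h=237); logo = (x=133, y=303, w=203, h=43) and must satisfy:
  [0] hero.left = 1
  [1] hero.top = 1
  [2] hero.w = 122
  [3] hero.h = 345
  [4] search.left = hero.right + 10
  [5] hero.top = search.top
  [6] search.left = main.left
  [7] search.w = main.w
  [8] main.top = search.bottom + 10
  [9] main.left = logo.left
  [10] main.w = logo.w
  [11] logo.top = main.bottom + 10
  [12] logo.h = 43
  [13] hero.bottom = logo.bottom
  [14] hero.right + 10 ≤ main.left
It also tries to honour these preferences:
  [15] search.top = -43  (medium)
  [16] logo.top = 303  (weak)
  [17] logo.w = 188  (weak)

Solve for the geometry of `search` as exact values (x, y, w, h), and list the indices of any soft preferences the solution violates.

1. search.x = 133  [search.left = hero.right + 10]
2. search.y = 1  [hero.top = search.top]
3. search.w = 203  [search.w = main.w]
4. search.h = 45  [main.top = search.bottom + 10]

search = (x=133, y=1, w=203, h=45)
violated soft preferences: 15, 17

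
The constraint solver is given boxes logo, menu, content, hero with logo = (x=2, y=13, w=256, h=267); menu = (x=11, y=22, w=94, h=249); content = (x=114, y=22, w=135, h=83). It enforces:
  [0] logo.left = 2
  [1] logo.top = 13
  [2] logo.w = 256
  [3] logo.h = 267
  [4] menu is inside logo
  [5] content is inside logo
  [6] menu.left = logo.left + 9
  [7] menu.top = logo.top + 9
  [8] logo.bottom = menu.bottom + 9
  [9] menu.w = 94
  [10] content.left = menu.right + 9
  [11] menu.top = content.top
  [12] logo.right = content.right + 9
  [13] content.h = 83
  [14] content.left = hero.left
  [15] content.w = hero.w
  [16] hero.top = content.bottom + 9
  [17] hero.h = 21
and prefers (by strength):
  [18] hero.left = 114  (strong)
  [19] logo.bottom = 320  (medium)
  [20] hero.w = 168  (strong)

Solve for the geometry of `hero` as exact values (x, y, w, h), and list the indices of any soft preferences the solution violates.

hero = (x=114, y=114, w=135, h=21)
violated soft preferences: 19, 20

1. hero.x = 114  [content.left = hero.left]
2. hero.w = 135  [content.w = hero.w]
3. hero.y = 114  [hero.top = content.bottom + 9]
4. hero.h = 21  [hero.h = 21]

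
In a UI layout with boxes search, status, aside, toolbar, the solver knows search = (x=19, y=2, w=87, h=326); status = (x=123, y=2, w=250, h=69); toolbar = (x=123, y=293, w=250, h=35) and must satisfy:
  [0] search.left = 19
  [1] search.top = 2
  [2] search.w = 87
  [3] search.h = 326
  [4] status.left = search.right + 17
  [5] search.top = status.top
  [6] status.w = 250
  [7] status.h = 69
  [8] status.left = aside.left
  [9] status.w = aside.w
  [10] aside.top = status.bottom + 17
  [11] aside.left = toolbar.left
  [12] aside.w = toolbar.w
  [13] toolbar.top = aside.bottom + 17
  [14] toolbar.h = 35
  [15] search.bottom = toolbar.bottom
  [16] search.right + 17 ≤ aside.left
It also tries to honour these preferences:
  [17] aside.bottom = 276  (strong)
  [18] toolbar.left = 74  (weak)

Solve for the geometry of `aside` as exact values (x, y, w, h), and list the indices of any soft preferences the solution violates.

1. aside.x = 123  [status.left = aside.left]
2. aside.w = 250  [status.w = aside.w]
3. aside.y = 88  [aside.top = status.bottom + 17]
4. aside.h = 188  [toolbar.top = aside.bottom + 17]

aside = (x=123, y=88, w=250, h=188)
violated soft preferences: 18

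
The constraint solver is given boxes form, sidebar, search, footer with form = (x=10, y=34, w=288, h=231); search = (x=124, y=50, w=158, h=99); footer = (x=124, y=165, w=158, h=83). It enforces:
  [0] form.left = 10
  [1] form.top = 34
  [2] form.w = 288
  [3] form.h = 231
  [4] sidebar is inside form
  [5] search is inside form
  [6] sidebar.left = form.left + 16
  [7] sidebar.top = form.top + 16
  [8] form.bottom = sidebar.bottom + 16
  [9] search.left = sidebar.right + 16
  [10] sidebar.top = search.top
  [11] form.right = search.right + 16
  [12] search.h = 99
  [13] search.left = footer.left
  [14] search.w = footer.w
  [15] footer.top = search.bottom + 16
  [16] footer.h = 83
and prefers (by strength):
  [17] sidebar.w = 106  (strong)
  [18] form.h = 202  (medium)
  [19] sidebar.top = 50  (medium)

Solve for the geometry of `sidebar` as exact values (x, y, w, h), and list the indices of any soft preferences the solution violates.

sidebar = (x=26, y=50, w=82, h=199)
violated soft preferences: 17, 18

1. sidebar.x = 26  [sidebar.left = form.left + 16]
2. sidebar.y = 50  [sidebar.top = form.top + 16]
3. sidebar.h = 199  [form.bottom = sidebar.bottom + 16]
4. sidebar.w = 82  [search.left = sidebar.right + 16]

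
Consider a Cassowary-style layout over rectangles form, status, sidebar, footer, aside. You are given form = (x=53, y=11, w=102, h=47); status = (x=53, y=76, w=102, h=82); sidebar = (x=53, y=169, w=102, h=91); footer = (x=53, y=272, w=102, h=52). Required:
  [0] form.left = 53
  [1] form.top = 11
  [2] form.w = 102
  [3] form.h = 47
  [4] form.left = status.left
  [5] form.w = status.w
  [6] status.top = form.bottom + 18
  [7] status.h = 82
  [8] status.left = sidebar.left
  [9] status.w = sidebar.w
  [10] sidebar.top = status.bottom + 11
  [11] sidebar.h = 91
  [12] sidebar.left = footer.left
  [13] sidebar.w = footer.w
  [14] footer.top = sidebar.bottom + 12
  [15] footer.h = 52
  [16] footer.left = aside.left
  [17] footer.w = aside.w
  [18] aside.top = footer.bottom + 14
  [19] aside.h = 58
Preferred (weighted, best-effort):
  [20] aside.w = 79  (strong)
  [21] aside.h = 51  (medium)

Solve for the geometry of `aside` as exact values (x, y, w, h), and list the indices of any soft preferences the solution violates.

aside = (x=53, y=338, w=102, h=58)
violated soft preferences: 20, 21

1. aside.x = 53  [footer.left = aside.left]
2. aside.w = 102  [footer.w = aside.w]
3. aside.y = 338  [aside.top = footer.bottom + 14]
4. aside.h = 58  [aside.h = 58]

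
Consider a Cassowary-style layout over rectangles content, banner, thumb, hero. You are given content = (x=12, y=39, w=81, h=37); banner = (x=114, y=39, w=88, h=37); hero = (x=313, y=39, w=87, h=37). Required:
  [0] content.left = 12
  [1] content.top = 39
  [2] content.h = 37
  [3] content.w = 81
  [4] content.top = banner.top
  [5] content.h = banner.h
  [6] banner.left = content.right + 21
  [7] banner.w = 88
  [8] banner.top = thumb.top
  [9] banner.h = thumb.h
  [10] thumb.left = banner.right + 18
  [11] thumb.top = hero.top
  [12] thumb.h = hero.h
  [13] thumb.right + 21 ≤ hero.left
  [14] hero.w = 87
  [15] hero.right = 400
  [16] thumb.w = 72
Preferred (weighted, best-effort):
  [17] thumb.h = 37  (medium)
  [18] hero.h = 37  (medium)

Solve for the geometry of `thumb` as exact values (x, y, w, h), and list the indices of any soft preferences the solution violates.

1. thumb.y = 39  [banner.top = thumb.top]
2. thumb.h = 37  [banner.h = thumb.h]
3. thumb.x = 220  [thumb.left = banner.right + 18]
4. thumb.w = 72  [thumb.w = 72]

thumb = (x=220, y=39, w=72, h=37)
violated soft preferences: none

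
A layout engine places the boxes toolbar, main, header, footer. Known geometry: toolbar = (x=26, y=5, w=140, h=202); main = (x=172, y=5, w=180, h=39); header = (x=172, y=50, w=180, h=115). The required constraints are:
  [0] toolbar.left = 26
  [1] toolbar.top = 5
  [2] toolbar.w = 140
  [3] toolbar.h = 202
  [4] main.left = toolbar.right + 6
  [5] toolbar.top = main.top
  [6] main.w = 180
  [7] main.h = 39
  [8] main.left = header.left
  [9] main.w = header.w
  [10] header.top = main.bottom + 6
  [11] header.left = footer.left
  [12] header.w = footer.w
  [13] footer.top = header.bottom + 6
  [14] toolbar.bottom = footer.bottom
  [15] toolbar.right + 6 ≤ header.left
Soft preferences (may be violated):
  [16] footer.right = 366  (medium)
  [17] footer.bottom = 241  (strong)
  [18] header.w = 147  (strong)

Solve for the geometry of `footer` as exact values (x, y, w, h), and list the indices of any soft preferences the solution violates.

1. footer.x = 172  [header.left = footer.left]
2. footer.w = 180  [header.w = footer.w]
3. footer.y = 171  [footer.top = header.bottom + 6]
4. footer.h = 36  [toolbar.bottom = footer.bottom]

footer = (x=172, y=171, w=180, h=36)
violated soft preferences: 16, 17, 18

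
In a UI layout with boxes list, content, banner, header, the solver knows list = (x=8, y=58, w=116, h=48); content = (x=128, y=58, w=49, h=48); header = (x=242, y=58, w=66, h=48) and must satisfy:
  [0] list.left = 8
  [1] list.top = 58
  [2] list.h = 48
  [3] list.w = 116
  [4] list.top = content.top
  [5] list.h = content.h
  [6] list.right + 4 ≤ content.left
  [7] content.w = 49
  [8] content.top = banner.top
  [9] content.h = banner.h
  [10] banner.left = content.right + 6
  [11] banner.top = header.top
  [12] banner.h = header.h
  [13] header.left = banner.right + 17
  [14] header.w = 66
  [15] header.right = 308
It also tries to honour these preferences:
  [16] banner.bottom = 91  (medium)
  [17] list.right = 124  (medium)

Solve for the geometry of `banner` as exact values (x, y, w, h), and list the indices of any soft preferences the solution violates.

banner = (x=183, y=58, w=42, h=48)
violated soft preferences: 16

1. banner.y = 58  [content.top = banner.top]
2. banner.h = 48  [content.h = banner.h]
3. banner.x = 183  [banner.left = content.right + 6]
4. banner.w = 42  [header.left = banner.right + 17]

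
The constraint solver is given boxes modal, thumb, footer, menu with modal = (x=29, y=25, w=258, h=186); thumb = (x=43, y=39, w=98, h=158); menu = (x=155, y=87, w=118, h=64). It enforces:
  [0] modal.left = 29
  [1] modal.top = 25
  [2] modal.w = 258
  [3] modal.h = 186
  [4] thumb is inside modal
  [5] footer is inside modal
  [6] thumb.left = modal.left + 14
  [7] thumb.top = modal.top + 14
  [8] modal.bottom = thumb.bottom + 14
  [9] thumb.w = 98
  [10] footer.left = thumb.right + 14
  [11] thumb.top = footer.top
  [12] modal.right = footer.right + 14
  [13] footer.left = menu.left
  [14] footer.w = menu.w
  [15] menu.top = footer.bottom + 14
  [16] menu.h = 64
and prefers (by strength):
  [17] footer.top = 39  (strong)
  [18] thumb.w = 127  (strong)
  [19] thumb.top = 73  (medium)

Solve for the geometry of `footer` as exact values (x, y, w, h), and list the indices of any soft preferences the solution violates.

1. footer.x = 155  [footer.left = thumb.right + 14]
2. footer.y = 39  [thumb.top = footer.top]
3. footer.w = 118  [modal.right = footer.right + 14]
4. footer.h = 34  [menu.top = footer.bottom + 14]

footer = (x=155, y=39, w=118, h=34)
violated soft preferences: 18, 19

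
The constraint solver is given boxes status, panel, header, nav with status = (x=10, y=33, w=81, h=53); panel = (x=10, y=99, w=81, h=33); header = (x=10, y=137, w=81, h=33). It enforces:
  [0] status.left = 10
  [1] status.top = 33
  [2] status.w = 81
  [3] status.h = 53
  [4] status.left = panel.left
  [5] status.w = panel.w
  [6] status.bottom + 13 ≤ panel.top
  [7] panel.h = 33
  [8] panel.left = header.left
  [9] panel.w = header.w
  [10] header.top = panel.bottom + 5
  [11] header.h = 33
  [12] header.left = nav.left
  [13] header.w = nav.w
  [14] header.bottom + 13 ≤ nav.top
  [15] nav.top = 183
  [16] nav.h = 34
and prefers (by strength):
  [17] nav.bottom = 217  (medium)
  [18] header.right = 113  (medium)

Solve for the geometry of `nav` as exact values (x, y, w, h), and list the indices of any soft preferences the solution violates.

1. nav.x = 10  [header.left = nav.left]
2. nav.w = 81  [header.w = nav.w]
3. nav.y = 183  [nav.top = 183]
4. nav.h = 34  [nav.h = 34]

nav = (x=10, y=183, w=81, h=34)
violated soft preferences: 18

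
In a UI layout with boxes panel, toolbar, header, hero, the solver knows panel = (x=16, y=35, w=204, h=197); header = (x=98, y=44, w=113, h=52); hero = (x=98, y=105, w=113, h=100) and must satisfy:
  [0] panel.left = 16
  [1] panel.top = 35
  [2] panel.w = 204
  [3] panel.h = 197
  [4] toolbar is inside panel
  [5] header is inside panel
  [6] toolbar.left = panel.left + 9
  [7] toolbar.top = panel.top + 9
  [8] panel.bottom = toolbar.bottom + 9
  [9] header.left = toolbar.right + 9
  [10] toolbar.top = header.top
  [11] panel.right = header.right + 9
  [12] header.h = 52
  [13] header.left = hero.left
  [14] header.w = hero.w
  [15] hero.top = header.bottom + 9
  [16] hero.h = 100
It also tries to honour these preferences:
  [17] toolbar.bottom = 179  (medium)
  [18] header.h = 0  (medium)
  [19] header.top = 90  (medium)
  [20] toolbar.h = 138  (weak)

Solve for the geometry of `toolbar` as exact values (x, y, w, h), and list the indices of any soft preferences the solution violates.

1. toolbar.x = 25  [toolbar.left = panel.left + 9]
2. toolbar.y = 44  [toolbar.top = panel.top + 9]
3. toolbar.h = 179  [panel.bottom = toolbar.bottom + 9]
4. toolbar.w = 64  [header.left = toolbar.right + 9]

toolbar = (x=25, y=44, w=64, h=179)
violated soft preferences: 17, 18, 19, 20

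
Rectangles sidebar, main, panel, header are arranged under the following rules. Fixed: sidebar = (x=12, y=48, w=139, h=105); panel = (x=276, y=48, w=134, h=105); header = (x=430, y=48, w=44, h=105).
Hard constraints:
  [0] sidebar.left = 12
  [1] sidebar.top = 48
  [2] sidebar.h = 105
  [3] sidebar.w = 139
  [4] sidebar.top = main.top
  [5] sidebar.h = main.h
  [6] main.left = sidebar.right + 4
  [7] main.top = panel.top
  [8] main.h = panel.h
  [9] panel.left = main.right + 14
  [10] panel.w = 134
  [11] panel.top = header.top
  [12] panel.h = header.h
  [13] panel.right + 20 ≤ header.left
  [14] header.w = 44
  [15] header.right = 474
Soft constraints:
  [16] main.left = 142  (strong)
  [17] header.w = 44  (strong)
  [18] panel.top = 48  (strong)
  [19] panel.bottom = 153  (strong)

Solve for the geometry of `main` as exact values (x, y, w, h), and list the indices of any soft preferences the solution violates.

1. main.y = 48  [sidebar.top = main.top]
2. main.h = 105  [sidebar.h = main.h]
3. main.x = 155  [main.left = sidebar.right + 4]
4. main.w = 107  [panel.left = main.right + 14]

main = (x=155, y=48, w=107, h=105)
violated soft preferences: 16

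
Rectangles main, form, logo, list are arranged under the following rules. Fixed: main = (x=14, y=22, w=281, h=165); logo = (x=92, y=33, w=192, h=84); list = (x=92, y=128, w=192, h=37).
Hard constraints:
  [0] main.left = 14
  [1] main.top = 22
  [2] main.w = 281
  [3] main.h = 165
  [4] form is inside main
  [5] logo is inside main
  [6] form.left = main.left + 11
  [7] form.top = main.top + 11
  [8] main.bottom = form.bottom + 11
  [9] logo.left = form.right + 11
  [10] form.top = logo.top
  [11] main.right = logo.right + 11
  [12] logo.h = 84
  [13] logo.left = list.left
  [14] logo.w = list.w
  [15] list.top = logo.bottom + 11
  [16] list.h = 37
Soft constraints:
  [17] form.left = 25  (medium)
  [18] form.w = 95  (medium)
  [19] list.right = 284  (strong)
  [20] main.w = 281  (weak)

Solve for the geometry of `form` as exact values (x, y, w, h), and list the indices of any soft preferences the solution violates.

1. form.x = 25  [form.left = main.left + 11]
2. form.y = 33  [form.top = main.top + 11]
3. form.h = 143  [main.bottom = form.bottom + 11]
4. form.w = 56  [logo.left = form.right + 11]

form = (x=25, y=33, w=56, h=143)
violated soft preferences: 18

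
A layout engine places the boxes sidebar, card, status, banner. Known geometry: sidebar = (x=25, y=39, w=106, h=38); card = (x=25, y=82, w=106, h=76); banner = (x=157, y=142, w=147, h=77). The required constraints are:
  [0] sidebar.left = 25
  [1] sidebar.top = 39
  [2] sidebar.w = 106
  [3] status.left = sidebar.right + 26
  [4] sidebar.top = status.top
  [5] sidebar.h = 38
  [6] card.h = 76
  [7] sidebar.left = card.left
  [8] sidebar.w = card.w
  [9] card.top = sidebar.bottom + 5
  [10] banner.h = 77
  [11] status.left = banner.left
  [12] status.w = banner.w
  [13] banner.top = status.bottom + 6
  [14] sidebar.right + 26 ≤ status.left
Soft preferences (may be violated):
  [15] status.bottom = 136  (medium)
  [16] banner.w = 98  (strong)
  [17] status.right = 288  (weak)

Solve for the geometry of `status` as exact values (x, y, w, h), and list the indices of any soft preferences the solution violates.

1. status.x = 157  [status.left = sidebar.right + 26]
2. status.y = 39  [sidebar.top = status.top]
3. status.w = 147  [status.w = banner.w]
4. status.h = 97  [banner.top = status.bottom + 6]

status = (x=157, y=39, w=147, h=97)
violated soft preferences: 16, 17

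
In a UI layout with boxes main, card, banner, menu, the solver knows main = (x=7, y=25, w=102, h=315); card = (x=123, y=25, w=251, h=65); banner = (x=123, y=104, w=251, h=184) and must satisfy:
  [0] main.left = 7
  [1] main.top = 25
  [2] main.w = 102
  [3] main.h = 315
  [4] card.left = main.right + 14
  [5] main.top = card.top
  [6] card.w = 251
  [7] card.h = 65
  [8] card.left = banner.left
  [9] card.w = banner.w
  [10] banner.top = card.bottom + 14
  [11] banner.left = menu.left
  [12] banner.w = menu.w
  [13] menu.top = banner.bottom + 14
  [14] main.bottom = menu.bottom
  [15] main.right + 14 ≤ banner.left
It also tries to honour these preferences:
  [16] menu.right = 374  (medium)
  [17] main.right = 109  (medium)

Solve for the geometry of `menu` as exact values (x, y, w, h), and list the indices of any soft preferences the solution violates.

1. menu.x = 123  [banner.left = menu.left]
2. menu.w = 251  [banner.w = menu.w]
3. menu.y = 302  [menu.top = banner.bottom + 14]
4. menu.h = 38  [main.bottom = menu.bottom]

menu = (x=123, y=302, w=251, h=38)
violated soft preferences: none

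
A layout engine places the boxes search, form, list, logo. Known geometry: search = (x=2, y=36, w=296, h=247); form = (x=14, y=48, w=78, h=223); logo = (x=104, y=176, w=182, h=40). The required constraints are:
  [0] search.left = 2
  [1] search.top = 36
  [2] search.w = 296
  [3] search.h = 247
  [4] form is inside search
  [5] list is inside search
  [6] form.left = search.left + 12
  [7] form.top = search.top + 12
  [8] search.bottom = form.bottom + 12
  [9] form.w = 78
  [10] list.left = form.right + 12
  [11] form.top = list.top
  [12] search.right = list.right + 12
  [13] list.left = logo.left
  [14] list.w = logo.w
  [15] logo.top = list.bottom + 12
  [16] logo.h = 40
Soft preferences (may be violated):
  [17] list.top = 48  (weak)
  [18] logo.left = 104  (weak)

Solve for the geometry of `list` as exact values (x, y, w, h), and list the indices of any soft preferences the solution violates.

1. list.x = 104  [list.left = form.right + 12]
2. list.y = 48  [form.top = list.top]
3. list.w = 182  [search.right = list.right + 12]
4. list.h = 116  [logo.top = list.bottom + 12]

list = (x=104, y=48, w=182, h=116)
violated soft preferences: none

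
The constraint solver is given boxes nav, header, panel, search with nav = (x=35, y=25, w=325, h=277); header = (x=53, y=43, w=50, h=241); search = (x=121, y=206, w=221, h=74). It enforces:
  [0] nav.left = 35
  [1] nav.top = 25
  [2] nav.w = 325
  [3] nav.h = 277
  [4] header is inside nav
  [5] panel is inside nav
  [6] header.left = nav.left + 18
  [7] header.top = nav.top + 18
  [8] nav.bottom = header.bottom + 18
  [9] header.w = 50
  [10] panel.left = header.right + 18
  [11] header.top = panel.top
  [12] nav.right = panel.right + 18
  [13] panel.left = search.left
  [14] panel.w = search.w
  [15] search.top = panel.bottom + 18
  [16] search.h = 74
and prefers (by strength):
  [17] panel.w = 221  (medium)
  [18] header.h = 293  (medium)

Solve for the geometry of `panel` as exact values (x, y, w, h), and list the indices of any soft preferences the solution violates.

panel = (x=121, y=43, w=221, h=145)
violated soft preferences: 18

1. panel.x = 121  [panel.left = header.right + 18]
2. panel.y = 43  [header.top = panel.top]
3. panel.w = 221  [nav.right = panel.right + 18]
4. panel.h = 145  [search.top = panel.bottom + 18]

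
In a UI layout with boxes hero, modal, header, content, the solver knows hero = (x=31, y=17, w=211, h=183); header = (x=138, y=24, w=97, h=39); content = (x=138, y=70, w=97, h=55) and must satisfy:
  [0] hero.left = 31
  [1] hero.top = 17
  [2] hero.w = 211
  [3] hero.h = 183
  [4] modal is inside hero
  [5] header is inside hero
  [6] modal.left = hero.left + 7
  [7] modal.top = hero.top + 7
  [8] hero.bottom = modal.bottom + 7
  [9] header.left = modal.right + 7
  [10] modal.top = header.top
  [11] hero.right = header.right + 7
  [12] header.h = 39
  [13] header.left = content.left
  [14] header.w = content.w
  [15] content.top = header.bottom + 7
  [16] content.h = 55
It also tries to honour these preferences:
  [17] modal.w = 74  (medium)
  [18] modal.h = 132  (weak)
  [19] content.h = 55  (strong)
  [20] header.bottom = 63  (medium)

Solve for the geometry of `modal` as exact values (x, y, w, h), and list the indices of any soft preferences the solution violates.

1. modal.x = 38  [modal.left = hero.left + 7]
2. modal.y = 24  [modal.top = hero.top + 7]
3. modal.h = 169  [hero.bottom = modal.bottom + 7]
4. modal.w = 93  [header.left = modal.right + 7]

modal = (x=38, y=24, w=93, h=169)
violated soft preferences: 17, 18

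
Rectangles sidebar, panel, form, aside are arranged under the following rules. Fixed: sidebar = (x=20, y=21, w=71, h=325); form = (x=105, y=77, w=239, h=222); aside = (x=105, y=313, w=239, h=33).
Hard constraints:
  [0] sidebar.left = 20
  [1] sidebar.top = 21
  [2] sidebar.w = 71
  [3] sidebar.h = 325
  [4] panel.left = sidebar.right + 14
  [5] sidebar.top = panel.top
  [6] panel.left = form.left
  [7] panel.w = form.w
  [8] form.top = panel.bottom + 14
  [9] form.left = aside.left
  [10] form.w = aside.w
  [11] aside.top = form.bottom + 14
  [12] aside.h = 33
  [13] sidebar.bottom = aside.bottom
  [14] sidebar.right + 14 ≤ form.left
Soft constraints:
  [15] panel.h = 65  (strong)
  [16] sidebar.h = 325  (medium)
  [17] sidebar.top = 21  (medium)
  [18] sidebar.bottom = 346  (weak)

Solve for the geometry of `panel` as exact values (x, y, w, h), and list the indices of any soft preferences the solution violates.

panel = (x=105, y=21, w=239, h=42)
violated soft preferences: 15

1. panel.x = 105  [panel.left = sidebar.right + 14]
2. panel.y = 21  [sidebar.top = panel.top]
3. panel.w = 239  [panel.w = form.w]
4. panel.h = 42  [form.top = panel.bottom + 14]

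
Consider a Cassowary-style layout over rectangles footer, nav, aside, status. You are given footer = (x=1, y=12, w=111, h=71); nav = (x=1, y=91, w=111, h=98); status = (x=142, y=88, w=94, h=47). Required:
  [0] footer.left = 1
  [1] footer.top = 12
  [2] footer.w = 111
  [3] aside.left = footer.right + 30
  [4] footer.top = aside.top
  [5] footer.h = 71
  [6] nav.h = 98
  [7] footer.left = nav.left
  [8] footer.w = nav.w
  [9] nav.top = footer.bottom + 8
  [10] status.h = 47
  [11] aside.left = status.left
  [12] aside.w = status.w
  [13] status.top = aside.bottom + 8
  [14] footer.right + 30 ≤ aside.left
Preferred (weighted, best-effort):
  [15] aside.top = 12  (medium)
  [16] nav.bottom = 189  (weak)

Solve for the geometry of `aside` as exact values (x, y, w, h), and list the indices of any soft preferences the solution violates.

1. aside.x = 142  [aside.left = footer.right + 30]
2. aside.y = 12  [footer.top = aside.top]
3. aside.w = 94  [aside.w = status.w]
4. aside.h = 68  [status.top = aside.bottom + 8]

aside = (x=142, y=12, w=94, h=68)
violated soft preferences: none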